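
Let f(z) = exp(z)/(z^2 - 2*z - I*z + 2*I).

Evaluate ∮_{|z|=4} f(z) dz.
pi*(2/5 - 4*I/5)*exp(I) + pi*(-2/5 + 4*I/5)*exp(2)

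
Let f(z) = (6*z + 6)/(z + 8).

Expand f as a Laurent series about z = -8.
Put w = z - (-8), i.e. z = w - 8. The denominator is w, so it suffices to rewrite the numerator in powers of w.

P(z) = 6*z + 6
P(w - 8) = -42 + 6*w

Dividing each term by w:
  f = -42/w + 6

Substituting back w = z + 8:
  f(z) = -42/(z + 8) + 6

The series is finite because the numerator is a polynomial; the negative powers form the principal part, and the coefficient of 1/(z + 8) gives Res(f, -8) = -42.

Final answer: -42/(z + 8) + 6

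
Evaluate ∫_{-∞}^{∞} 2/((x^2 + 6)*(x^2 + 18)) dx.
Let f(z) = 2/((z^2 + 6)*(z^2 + 18)). The denominator has no real zeros and deg Q - deg P = 4 ≥ 2, so the integral of f over the upper semicircle |z| = R tends to 0 as R → ∞. Closing the contour in the upper half-plane,
  ∫_{-∞}^{∞} f(x) dx = 2πi · Σ Res(f, z_k)  over the poles with Im z_k > 0.

Zeros of the denominator: z^2 + 18 = 0 gives z = ±3*sqrt(2)*I; z^2 + 6 = 0 gives z = ±sqrt(6)*I.
Upper half-plane: z = 3*sqrt(2)*I, z = sqrt(6)*I (simple).

Each pole is a simple zero of Q(z) = z^4 + 24*z^2 + 108, so Res(f, z₀) = P(z₀)/Q'(z₀) with P(z) = 2, Q'(z) = 4*z^3 + 48*z:
  Res(f, 3*sqrt(2)*I) = (2)/(-72*sqrt(2)*I) = sqrt(2)*I/72
  Res(f, sqrt(6)*I) = (2)/(24*sqrt(6)*I) = -sqrt(6)*I/72

Sum of residues: I*(-sqrt(6) + sqrt(2))/72
∫_{-∞}^{∞} f(x) dx = 2πi · (I*(-sqrt(6) + sqrt(2))/72) = pi*(-sqrt(2) + sqrt(6))/36

Final answer: pi*(-sqrt(2) + sqrt(6))/36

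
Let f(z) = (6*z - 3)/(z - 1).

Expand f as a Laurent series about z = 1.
Put w = z - (1), i.e. z = w + 1. The denominator is w, so it suffices to rewrite the numerator in powers of w.

P(z) = 6*z - 3
P(w + 1) = 3 + 6*w

Dividing each term by w:
  f = 3/w + 6

Substituting back w = z - 1:
  f(z) = 3/(z - 1) + 6

The series is finite because the numerator is a polynomial; the negative powers form the principal part, and the coefficient of 1/(z - 1) gives Res(f, 1) = 3.

Final answer: 3/(z - 1) + 6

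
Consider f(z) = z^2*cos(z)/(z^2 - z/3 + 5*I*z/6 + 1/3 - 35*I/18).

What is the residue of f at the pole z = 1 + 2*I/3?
Write f(z) = P(z)/Q(z) with P(z) = z^2*cos(z) and Q(z) = z^2 - z/3 + 5*I*z/6 + 1/3 - 35*I/18.
The denominator factors as Q(z) = (z - 1 - 2*I/3)*(z + 2/3 + 3*I/2), so z = 1 + 2*I/3 is a simple zero of Q and P is analytic there; z = 1 + 2*I/3 is therefore a simple pole and
  Res(f, z₀) = P(z₀)/Q'(z₀).

Q'(z) = 2*z - 1/3 + 5*I/6, so Q'(1 + 2*I/3) = 5/3 + 13*I/6.
P(1 + 2*I/3) = (5/9 + 4*I/3)*cos(1 + 2*I/3).

Res(f, 1 + 2*I/3) = ((5/9 + 4*I/3)*cos(1 + 2*I/3))/(5/3 + 13*I/6) = (412/807 + 110*I/807)*cos(1 + 2*I/3)

Final answer: (412/807 + 110*I/807)*cos(1 + 2*I/3)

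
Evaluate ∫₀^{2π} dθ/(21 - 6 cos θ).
Call the integral J. The integrand is 2π-periodic and we integrate over a full period, so shifting θ does not change the value (θ → θ + π flips the sign of the trig term). Hence
  J = ∫₀^{2π} dθ/(21 + 6 cos θ).
Put z = e^{iθ}: then cos θ = (z + 1/z)/2, dθ = dz/(iz), and z runs once counterclockwise around |z| = 1:
  J = ∮_{|z|=1} 1/(21 + 6*(z + 1/z)/2) · dz/(iz) = (2/i) ∮_{|z|=1} dz/(6*z^2 + 42*z + 6).
The roots of 6*z^2 + 42*z + 6 are z = (-21 ± sqrt(21^2 - 6^2))/6, with sqrt(405) = 9*sqrt(5); their product is 1, so only z₊ = -7/2 + 3*sqrt(5)/2 lies inside the unit circle (z₋ = -7/2 - 3*sqrt(5)/2 lies outside).
z₊ is a simple zero of q(z) = 6*z^2 + 42*z + 6, so Res(1/q, z₊) = 1/q'(z₊) with q'(z) = 12*z + 42; and q'(z₊) = 6*(z₊ - z₋) = 18*sqrt(5).
Therefore J = (2/i) · 2πi · 1/(18*sqrt(5)) = 2*pi/(9*sqrt(5)) = 2*sqrt(5)*pi/45

Final answer: 2*sqrt(5)*pi/45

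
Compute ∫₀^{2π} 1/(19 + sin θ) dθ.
Call the integral J. The integrand is 2π-periodic and we integrate over a full period, so shifting θ does not change the value (θ → θ + π/2 turns sin θ into cos θ). Hence
  J = ∫₀^{2π} dθ/(19 + cos θ).
Put z = e^{iθ}: then cos θ = (z + 1/z)/2, dθ = dz/(iz), and z runs once counterclockwise around |z| = 1:
  J = ∮_{|z|=1} 1/(19 + (z + 1/z)/2) · dz/(iz) = (2/i) ∮_{|z|=1} dz/(z^2 + 38*z + 1).
The roots of z^2 + 38*z + 1 are z = (-19 ± sqrt(19^2 - 1^2)), with sqrt(360) = 6*sqrt(10); their product is 1, so only z₊ = -19 + 6*sqrt(10) lies inside the unit circle (z₋ = -19 - 6*sqrt(10) lies outside).
z₊ is a simple zero of q(z) = z^2 + 38*z + 1, so Res(1/q, z₊) = 1/q'(z₊) with q'(z) = 2*z + 38; and q'(z₊) = (z₊ - z₋) = 12*sqrt(10).
Therefore J = (2/i) · 2πi · 1/(12*sqrt(10)) = 2*pi/(6*sqrt(10)) = sqrt(10)*pi/30

Final answer: sqrt(10)*pi/30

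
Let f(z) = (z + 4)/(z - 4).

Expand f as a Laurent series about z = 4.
Put w = z - (4), i.e. z = w + 4. The denominator is w, so it suffices to rewrite the numerator in powers of w.

P(z) = z + 4
P(w + 4) = 8 + w

Dividing each term by w:
  f = 8/w + 1

Substituting back w = z - 4:
  f(z) = 8/(z - 4) + 1

The series is finite because the numerator is a polynomial; the negative powers form the principal part, and the coefficient of 1/(z - 4) gives Res(f, 4) = 8.

Final answer: 8/(z - 4) + 1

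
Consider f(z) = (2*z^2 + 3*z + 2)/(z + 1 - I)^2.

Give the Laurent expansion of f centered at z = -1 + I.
(-1 - I)/(z + 1 - I)^2 + (-1 + 4*I)/(z + 1 - I) + 2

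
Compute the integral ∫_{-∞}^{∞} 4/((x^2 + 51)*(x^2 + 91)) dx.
Let f(z) = 4/((z^2 + 51)*(z^2 + 91)). The denominator has no real zeros and deg Q - deg P = 4 ≥ 2, so the integral of f over the upper semicircle |z| = R tends to 0 as R → ∞. Closing the contour in the upper half-plane,
  ∫_{-∞}^{∞} f(x) dx = 2πi · Σ Res(f, z_k)  over the poles with Im z_k > 0.

Zeros of the denominator: z^2 + 51 = 0 gives z = ±sqrt(51)*I; z^2 + 91 = 0 gives z = ±sqrt(91)*I.
Upper half-plane: z = sqrt(51)*I, z = sqrt(91)*I (simple).

Each pole is a simple zero of Q(z) = z^4 + 142*z^2 + 4641, so Res(f, z₀) = P(z₀)/Q'(z₀) with P(z) = 4, Q'(z) = 4*z^3 + 284*z:
  Res(f, sqrt(51)*I) = (4)/(80*sqrt(51)*I) = -sqrt(51)*I/1020
  Res(f, sqrt(91)*I) = (4)/(-80*sqrt(91)*I) = sqrt(91)*I/1820

Sum of residues: I*(-sqrt(51)/1020 + sqrt(91)/1820)
∫_{-∞}^{∞} f(x) dx = 2πi · (I*(-sqrt(51)/1020 + sqrt(91)/1820)) = pi*(-51*sqrt(91) + 91*sqrt(51))/46410

Final answer: pi*(-51*sqrt(91) + 91*sqrt(51))/46410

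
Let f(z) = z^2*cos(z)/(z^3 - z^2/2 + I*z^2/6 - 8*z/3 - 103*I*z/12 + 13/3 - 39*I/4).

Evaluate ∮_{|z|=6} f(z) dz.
pi*(8088/111305 + 103776*I/111305)*cos(3 + 2*I) + pi*(1839/1921 + 1569*I/1921)*cos(1 + 3*I/2) + pi*(-17247/16745 + 4201*I/16745)*cos(3/2 + 2*I/3)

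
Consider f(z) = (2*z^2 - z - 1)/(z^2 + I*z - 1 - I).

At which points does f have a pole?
The singularities of f are the zeros of the denominator. Factoring,
  z^2 + I*z - 1 - I = (z + 1 + I)*(z - 1)
so the candidates are z = -1 - I, z = 1.

Check the numerator P(z) = 2*z^2 - z - 1 at each one:
  P(-1 - I) = 5*I ≠ 0, so z = -1 - I is a (simple) pole.
  P(1) = 0, so the factor (z - 1) cancels and z = 1 is only a removable singularity, not a pole.

Poles of f: {-1 - I}

Final answer: {-1 - I}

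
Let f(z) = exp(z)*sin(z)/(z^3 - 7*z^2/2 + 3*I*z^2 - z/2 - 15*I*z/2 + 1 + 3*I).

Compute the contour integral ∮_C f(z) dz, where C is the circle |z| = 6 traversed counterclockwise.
pi*(-144/493 - 104*I/493)*exp(1/2)*sin(1/2) + pi*(-2/85 - 26*I/85)*exp(-2*I)*sinh(2) + pi*(-2/145 + 34*I/145)*exp(3 - I)*sin(3 - I)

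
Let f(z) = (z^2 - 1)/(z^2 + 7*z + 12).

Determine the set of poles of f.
The singularities of f are the zeros of the denominator. Factoring,
  z^2 + 7*z + 12 = (z + 3)*(z + 4)
so the candidates are z = -3, z = -4.

Check the numerator P(z) = z^2 - 1 at each one:
  P(-3) = 8 ≠ 0, so z = -3 is a (simple) pole.
  P(-4) = 15 ≠ 0, so z = -4 is a (simple) pole.

Poles of f: {-4, -3}

Final answer: {-4, -3}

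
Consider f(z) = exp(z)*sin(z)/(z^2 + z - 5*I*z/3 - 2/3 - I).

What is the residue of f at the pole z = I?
Write f(z) = P(z)/Q(z) with P(z) = exp(z)*sin(z) and Q(z) = z^2 + z - 5*I*z/3 - 2/3 - I.
The denominator factors as Q(z) = (z - I)*(z + 1 - 2*I/3), so z = I is a simple zero of Q and P is analytic there; z = I is therefore a simple pole and
  Res(f, z₀) = P(z₀)/Q'(z₀).

Q'(z) = 2*z + 1 - 5*I/3, so Q'(I) = 1 + I/3.
P(I) = I*exp(I)*sinh(1).

Res(f, I) = (I*exp(I)*sinh(1))/(1 + I/3) = (3/10 + 9*I/10)*exp(I)*sinh(1)

Final answer: (3/10 + 9*I/10)*exp(I)*sinh(1)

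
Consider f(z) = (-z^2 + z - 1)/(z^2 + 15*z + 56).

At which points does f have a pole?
{-8, -7}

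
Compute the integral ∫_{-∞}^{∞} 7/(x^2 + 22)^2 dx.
Let f(z) = 7/(z^2 + 22)^2. The denominator has no real zeros and deg Q - deg P = 4 ≥ 2, so the integral of f over the upper semicircle |z| = R tends to 0 as R → ∞. Closing the contour in the upper half-plane,
  ∫_{-∞}^{∞} f(x) dx = 2πi · Σ Res(f, z_k)  over the poles with Im z_k > 0.

Zeros of the denominator: z^2 + 22 = 0 gives z = ±sqrt(22)*I.
Upper half-plane: z = sqrt(22)*I (a pole of order 2).

Write f(z) = g(z)/(z - sqrt(22)*I)^2 with g(z) = 7/(z + sqrt(22)*I)^2. For a double pole, Res(f, z₀) = g'(z₀):
  g'(z) = -14/(z + sqrt(22)*I)^3
  Res(f, sqrt(22)*I) = g'(sqrt(22)*I) = -7*sqrt(22)*I/1936

∫_{-∞}^{∞} f(x) dx = 2πi · (-7*sqrt(22)*I/1936) = 7*sqrt(22)*pi/968

Final answer: 7*sqrt(22)*pi/968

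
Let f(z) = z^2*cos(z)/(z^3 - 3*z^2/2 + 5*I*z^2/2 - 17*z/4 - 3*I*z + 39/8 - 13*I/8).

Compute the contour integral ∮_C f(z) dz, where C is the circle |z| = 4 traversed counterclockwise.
By the residue theorem, ∮_C f(z) dz = 2πi · (sum of the residues of f at the poles inside |z| = 4).

The denominator factors as (z - 3/2 + I/2)*(z - 3/2 + I)*(z + 3/2 + I), so the singularities of f are simple poles at z = 3/2 - I/2, z = 3/2 - I, z = -3/2 - I.
  |3/2 - I/2|² = 5/2 < 16 = 4², so this pole is inside the contour.
  |3/2 - I|² = 13/4 < 16 = 4², so this pole is inside the contour.
  |-3/2 - I|² = 13/4 < 16 = 4², so this pole is inside the contour.

With P(z) = z^2*cos(z) and Q(z) = z^3 - 3*z^2/2 + 5*I*z^2/2 - 17*z/4 - 3*I*z + 39/8 - 13*I/8, each pole is simple, so Res(f, z₀) = P(z₀)/Q'(z₀) with Q'(z) = 3*z^2 - 3*z + 5*I*z - 17/4 - 3*I.
  Res(f, 3/2 - I/2) = P(3/2 - I/2)/Q'(3/2 - I/2) = ((2 - 3*I/2)*cos(3/2 - I/2))/(-1/4 + 3*I/2) = (-44/37 - 42*I/37)*cos(3/2 - I/2)
  Res(f, 3/2 - I) = P(3/2 - I)/Q'(3/2 - I) = ((5/4 - 3*I)*cos(3/2 - I))/(-3*I/2) = (2 + 5*I/6)*cos(3/2 - I)
  Res(f, -3/2 - I) = P(-3/2 - I)/Q'(-3/2 - I) = ((5/4 + 3*I)*cos(3/2 + I))/(9 + 3*I/2) = (7/37 + 67*I/222)*cos(3/2 + I)

Sum of residues inside C: (-44/37 - 42*I/37)*cos(3/2 - I/2) + (7/37 + 67*I/222)*cos(3/2 + I) + (2 + 5*I/6)*cos(3/2 - I)
∮_C f(z) dz = 2πi · ((-44/37 - 42*I/37)*cos(3/2 - I/2) + (7/37 + 67*I/222)*cos(3/2 + I) + (2 + 5*I/6)*cos(3/2 - I)) = pi*(-5/3 + 4*I)*cos(3/2 - I) + pi*(-67/111 + 14*I/37)*cos(3/2 + I) + pi*(84/37 - 88*I/37)*cos(3/2 - I/2)

Final answer: pi*(-5/3 + 4*I)*cos(3/2 - I) + pi*(-67/111 + 14*I/37)*cos(3/2 + I) + pi*(84/37 - 88*I/37)*cos(3/2 - I/2)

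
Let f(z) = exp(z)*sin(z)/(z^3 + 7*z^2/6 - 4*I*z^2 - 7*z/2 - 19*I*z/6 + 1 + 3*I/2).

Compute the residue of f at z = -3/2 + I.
Write f(z) = P(z)/Q(z) with P(z) = exp(z)*sin(z) and Q(z) = z^3 + 7*z^2/6 - 4*I*z^2 - 7*z/2 - 19*I*z/6 + 1 + 3*I/2.
The denominator factors as Q(z) = (z - 1/3)*(z + 3/2 - I)*(z - 3*I), so z = -3/2 + I is a simple zero of Q and P is analytic there; z = -3/2 + I is therefore a simple pole and
  Res(f, z₀) = P(z₀)/Q'(z₀).

Q'(z) = 3*z^2 + 7*z/3 - 8*I*z - 7/2 - 19*I/6, so Q'(-3/2 + I) = 19/4 + 13*I/6.
P(-3/2 + I) = -exp(-3/2 + I)*sin(3/2 - I).

Res(f, -3/2 + I) = (-exp(-3/2 + I)*sin(3/2 - I))/(19/4 + 13*I/6) = (-684/3925 + 312*I/3925)*exp(-3/2 + I)*sin(3/2 - I)

Final answer: (-684/3925 + 312*I/3925)*exp(-3/2 + I)*sin(3/2 - I)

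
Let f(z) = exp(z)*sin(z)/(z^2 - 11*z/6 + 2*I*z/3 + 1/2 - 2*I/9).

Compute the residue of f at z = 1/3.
Write f(z) = P(z)/Q(z) with P(z) = exp(z)*sin(z) and Q(z) = z^2 - 11*z/6 + 2*I*z/3 + 1/2 - 2*I/9.
The denominator factors as Q(z) = (z - 1/3)*(z - 3/2 + 2*I/3), so z = 1/3 is a simple zero of Q and P is analytic there; z = 1/3 is therefore a simple pole and
  Res(f, z₀) = P(z₀)/Q'(z₀).

Q'(z) = 2*z - 11/6 + 2*I/3, so Q'(1/3) = -7/6 + 2*I/3.
P(1/3) = exp(1/3)*sin(1/3).

Res(f, 1/3) = (exp(1/3)*sin(1/3))/(-7/6 + 2*I/3) = (-42/65 - 24*I/65)*exp(1/3)*sin(1/3)

Final answer: (-42/65 - 24*I/65)*exp(1/3)*sin(1/3)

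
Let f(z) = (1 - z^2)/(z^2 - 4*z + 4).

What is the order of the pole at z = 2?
2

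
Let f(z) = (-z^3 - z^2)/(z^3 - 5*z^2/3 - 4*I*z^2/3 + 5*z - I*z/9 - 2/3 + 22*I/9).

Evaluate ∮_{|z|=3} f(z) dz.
pi*(-734/2175 - 3662*I/2175)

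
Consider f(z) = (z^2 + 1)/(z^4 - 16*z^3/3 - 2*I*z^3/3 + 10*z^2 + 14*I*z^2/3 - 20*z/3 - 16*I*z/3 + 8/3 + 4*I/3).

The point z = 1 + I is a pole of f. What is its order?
Factor the denominator:
  z^4 - 16*z^3/3 - 2*I*z^3/3 + 10*z^2 + 14*I*z^2/3 - 20*z/3 - 16*I*z/3 + 8/3 + 4*I/3 = (z - 1 - I)^2*(z - 3 + I)*(z - 1/3 + I/3)

The numerator P(z) = z^2 + 1 has P(1 + I) = 1 + 2*I ≠ 0, so no factor of (z - 1 - I) cancels.
Near z = 1 + I we can therefore write f(z) = g(z)/(z - 1 - I)^2 with g analytic at 1 + I and g(1 + I) ≠ 0 (g is the numerator divided by the remaining denominator factors).

Hence z = 1 + I is a pole of order 2.

Final answer: 2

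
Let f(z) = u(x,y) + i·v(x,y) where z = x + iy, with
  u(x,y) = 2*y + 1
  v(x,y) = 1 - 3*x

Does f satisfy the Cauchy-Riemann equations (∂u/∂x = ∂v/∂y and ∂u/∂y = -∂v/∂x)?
∂u/∂x = 0
∂v/∂y = 0
∂u/∂y = 2
∂v/∂x = -3
∂u/∂y ≠ -∂v/∂x; the Cauchy-Riemann equations are not satisfied, so f is not analytic.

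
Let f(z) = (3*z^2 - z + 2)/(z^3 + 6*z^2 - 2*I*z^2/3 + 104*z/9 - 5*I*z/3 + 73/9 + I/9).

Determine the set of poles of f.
{-3 + I/3, -2 + I, -1 - 2*I/3}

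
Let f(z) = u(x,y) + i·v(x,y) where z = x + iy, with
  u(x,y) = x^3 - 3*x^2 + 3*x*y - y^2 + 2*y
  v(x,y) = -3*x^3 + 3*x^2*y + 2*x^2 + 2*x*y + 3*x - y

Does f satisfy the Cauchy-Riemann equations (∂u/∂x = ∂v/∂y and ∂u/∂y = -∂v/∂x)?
∂u/∂x = 3*x^2 - 6*x + 3*y
∂v/∂y = 3*x^2 + 2*x - 1
∂u/∂y = 3*x - 2*y + 2
∂v/∂x = -9*x^2 + 6*x*y + 4*x + 2*y + 3
∂u/∂x ≠ ∂v/∂y and ∂u/∂y ≠ -∂v/∂x; the Cauchy-Riemann equations are not satisfied, so f is not analytic.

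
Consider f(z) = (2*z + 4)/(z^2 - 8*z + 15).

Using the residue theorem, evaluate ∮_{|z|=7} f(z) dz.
By the residue theorem, ∮_C f(z) dz = 2πi · (sum of the residues of f at the poles inside |z| = 7).

The denominator factors as (z - 5)*(z - 3), so the singularities of f are simple poles at z = 5, z = 3.
  |5|² = 25 < 49 = 7², so this pole is inside the contour.
  |3|² = 9 < 49 = 7², so this pole is inside the contour.

With P(z) = 2*z + 4 and Q(z) = z^2 - 8*z + 15, each pole is simple, so Res(f, z₀) = P(z₀)/Q'(z₀) with Q'(z) = 2*z - 8.
  Res(f, 5) = P(5)/Q'(5) = (14)/(2) = 7
  Res(f, 3) = P(3)/Q'(3) = (10)/(-2) = -5

Sum of residues inside C: 2
∮_C f(z) dz = 2πi · (2) = 4*I*pi

Final answer: 4*I*pi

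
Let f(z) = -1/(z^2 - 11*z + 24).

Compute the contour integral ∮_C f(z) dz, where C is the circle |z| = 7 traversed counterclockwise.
By the residue theorem, ∮_C f(z) dz = 2πi · (sum of the residues of f at the poles inside |z| = 7).

The denominator factors as (z - 3)*(z - 8), so the singularities of f are simple poles at z = 3, z = 8.
  |3|² = 9 < 49 = 7², so this pole is inside the contour.
  |8|² = 64 > 49 = 7², so this pole is outside the contour.

With P(z) = -1 and Q(z) = z^2 - 11*z + 24, each pole is simple, so Res(f, z₀) = P(z₀)/Q'(z₀) with Q'(z) = 2*z - 11.
  Res(f, 3) = P(3)/Q'(3) = (-1)/(-5) = 1/5

∮_C f(z) dz = 2πi · (1/5) = 2*I*pi/5

Final answer: 2*I*pi/5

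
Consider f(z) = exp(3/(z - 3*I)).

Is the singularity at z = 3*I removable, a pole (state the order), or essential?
Let u = z - 3*I. Then
  e^(3/u) = Σ_{k≥0} (3)^k/(k!·u^k) = 1 + 3/u + 9/(2*u^2) + 9/(2*u^3) + ...
which has infinitely many negative powers of u, so exp(3/(z - 3*I)) has an essential singularity at z = 3*I.
So the singularity is essential.

Final answer: essential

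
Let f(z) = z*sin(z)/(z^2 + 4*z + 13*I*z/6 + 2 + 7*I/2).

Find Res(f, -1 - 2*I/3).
(92/169 + 18*I/169)*sin(1 + 2*I/3)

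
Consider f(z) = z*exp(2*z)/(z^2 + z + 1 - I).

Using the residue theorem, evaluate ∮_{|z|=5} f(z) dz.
pi*(-2/5 + 4*I/5)*exp(2*I) + pi*(2/5 + 6*I/5)*exp(-2 - 2*I)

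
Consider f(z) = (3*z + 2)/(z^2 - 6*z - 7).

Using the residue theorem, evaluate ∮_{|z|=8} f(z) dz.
6*I*pi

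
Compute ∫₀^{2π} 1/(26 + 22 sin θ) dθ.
Call the integral J. The integrand is 2π-periodic and we integrate over a full period, so shifting θ does not change the value (θ → θ + π/2 turns sin θ into cos θ). Hence
  J = ∫₀^{2π} dθ/(26 + 22 cos θ).
Put z = e^{iθ}: then cos θ = (z + 1/z)/2, dθ = dz/(iz), and z runs once counterclockwise around |z| = 1:
  J = ∮_{|z|=1} 1/(26 + 22*(z + 1/z)/2) · dz/(iz) = (2/i) ∮_{|z|=1} dz/(22*z^2 + 52*z + 22).
The roots of 22*z^2 + 52*z + 22 are z = (-26 ± sqrt(26^2 - 22^2))/22, with sqrt(192) = 8*sqrt(3); their product is 1, so only z₊ = -13/11 + 4*sqrt(3)/11 lies inside the unit circle (z₋ = -13/11 - 4*sqrt(3)/11 lies outside).
z₊ is a simple zero of q(z) = 22*z^2 + 52*z + 22, so Res(1/q, z₊) = 1/q'(z₊) with q'(z) = 44*z + 52; and q'(z₊) = 22*(z₊ - z₋) = 16*sqrt(3).
Therefore J = (2/i) · 2πi · 1/(16*sqrt(3)) = 2*pi/(8*sqrt(3)) = sqrt(3)*pi/12

Final answer: sqrt(3)*pi/12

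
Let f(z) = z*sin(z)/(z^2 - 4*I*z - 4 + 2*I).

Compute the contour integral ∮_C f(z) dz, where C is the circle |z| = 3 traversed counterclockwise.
By the residue theorem, ∮_C f(z) dz = 2πi · (sum of the residues of f at the poles inside |z| = 3).

The denominator factors as (z - 1 - I)*(z + 1 - 3*I), so the singularities of f are simple poles at z = 1 + I, z = -1 + 3*I.
  |1 + I|² = 2 < 9 = 3², so this pole is inside the contour.
  |-1 + 3*I|² = 10 > 9 = 3², so this pole is outside the contour.

With P(z) = z*sin(z) and Q(z) = z^2 - 4*I*z - 4 + 2*I, each pole is simple, so Res(f, z₀) = P(z₀)/Q'(z₀) with Q'(z) = 2*z - 4*I.
  Res(f, 1 + I) = P(1 + I)/Q'(1 + I) = ((1 + I)*sin(1 + I))/(2 - 2*I) = I*sin(1 + I)/2

∮_C f(z) dz = 2πi · (I*sin(1 + I)/2) = -pi*sin(1 + I)

Final answer: -pi*sin(1 + I)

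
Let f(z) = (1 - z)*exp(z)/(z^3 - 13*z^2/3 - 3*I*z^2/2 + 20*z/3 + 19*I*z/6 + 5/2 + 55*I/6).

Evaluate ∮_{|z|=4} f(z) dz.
By the residue theorem, ∮_C f(z) dz = 2πi · (sum of the residues of f at the poles inside |z| = 4).

The denominator factors as (z + 2/3 + I/2)*(z - 3 + I)*(z - 2 - 3*I), so the singularities of f are simple poles at z = -2/3 - I/2, z = 3 - I, z = 2 + 3*I.
  |-2/3 - I/2|² = 25/36 < 16 = 4², so this pole is inside the contour.
  |3 - I|² = 10 < 16 = 4², so this pole is inside the contour.
  |2 + 3*I|² = 13 < 16 = 4², so this pole is inside the contour.

With P(z) = (1 - z)*exp(z) and Q(z) = z^3 - 13*z^2/3 - 3*I*z^2/2 + 20*z/3 + 19*I*z/6 + 5/2 + 55*I/6, each pole is simple, so Res(f, z₀) = P(z₀)/Q'(z₀) with Q'(z) = 3*z^2 - 26*z/3 - 3*I*z + 20/3 + 19*I/6.
  Res(f, -2/3 - I/2) = P(-2/3 - I/2)/Q'(-2/3 - I/2) = ((5/3 + I/2)*exp(-2/3 - I/2))/(415/36 + 23*I/2) = (32352/343621 - 17370*I/343621)*exp(-2/3 - I/2)
  Res(f, 3 - I) = P(3 - I)/Q'(3 - I) = ((-2 + I)*exp(3 - I))/(5/3 - 91*I/6) = (-666/8381 - 1032*I/8381)*exp(3 - I)
  Res(f, 2 + 3*I) = P(2 + 3*I)/Q'(2 + 3*I) = ((-1 - 3*I)*exp(2 + 3*I))/(-50/3 + 43*I/6) = (-174/11849 + 2058*I/11849)*exp(2 + 3*I)

Sum of residues inside C: (-174/11849 + 2058*I/11849)*exp(2 + 3*I) + (32352/343621 - 17370*I/343621)*exp(-2/3 - I/2) + (-666/8381 - 1032*I/8381)*exp(3 - I)
∮_C f(z) dz = 2πi · ((-174/11849 + 2058*I/11849)*exp(2 + 3*I) + (32352/343621 - 17370*I/343621)*exp(-2/3 - I/2) + (-666/8381 - 1032*I/8381)*exp(3 - I)) = pi*(2064/8381 - 1332*I/8381)*exp(3 - I) + pi*(-4116/11849 - 348*I/11849)*exp(2 + 3*I) + pi*(34740/343621 + 64704*I/343621)*exp(-2/3 - I/2)

Final answer: pi*(2064/8381 - 1332*I/8381)*exp(3 - I) + pi*(-4116/11849 - 348*I/11849)*exp(2 + 3*I) + pi*(34740/343621 + 64704*I/343621)*exp(-2/3 - I/2)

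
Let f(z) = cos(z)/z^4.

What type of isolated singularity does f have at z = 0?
Write f(z) = g(z)/z^4 with g(z) = cos(z).
g is entire and g(0) = 1 ≠ 0, so no factor of (z) cancels: the Laurent expansion of f about z = 0 starts at the power -4, i.e. lim_{z→z₀} (z - z₀)^4 f(z) = 1 is finite and nonzero.
So z = 0 is a pole of order 4.

Final answer: pole of order 4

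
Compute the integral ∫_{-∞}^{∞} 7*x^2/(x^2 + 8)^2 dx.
7*sqrt(2)*pi/8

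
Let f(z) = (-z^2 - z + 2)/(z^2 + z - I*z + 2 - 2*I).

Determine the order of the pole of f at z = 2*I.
Factor the denominator:
  z^2 + z - I*z + 2 - 2*I = (z - 2*I)*(z + 1 + I)

The numerator P(z) = -z^2 - z + 2 has P(2*I) = 6 - 2*I ≠ 0, so no factor of (z - 2*I) cancels.
Near z = 2*I we can therefore write f(z) = g(z)/(z - 2*I) with g analytic at 2*I and g(2*I) ≠ 0 (g is the numerator divided by the remaining denominator factors).

Hence z = 2*I is a pole of order 1.

Final answer: 1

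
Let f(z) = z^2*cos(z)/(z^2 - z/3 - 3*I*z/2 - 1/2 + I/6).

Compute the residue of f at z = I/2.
Write f(z) = P(z)/Q(z) with P(z) = z^2*cos(z) and Q(z) = z^2 - z/3 - 3*I*z/2 - 1/2 + I/6.
The denominator factors as Q(z) = (z - 1/3 - I)*(z - I/2), so z = I/2 is a simple zero of Q and P is analytic there; z = I/2 is therefore a simple pole and
  Res(f, z₀) = P(z₀)/Q'(z₀).

Q'(z) = 2*z - 1/3 - 3*I/2, so Q'(I/2) = -1/3 - I/2.
P(I/2) = -cosh(1/2)/4.

Res(f, I/2) = (-cosh(1/2)/4)/(-1/3 - I/2) = (3/13 - 9*I/26)*cosh(1/2)

Final answer: (3/13 - 9*I/26)*cosh(1/2)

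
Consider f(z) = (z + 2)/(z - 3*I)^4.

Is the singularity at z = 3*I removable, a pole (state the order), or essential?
Write f(z) = g(z)/(z - 3*I)^4 with g(z) = z + 2.
g is entire and g(3*I) = 2 + 3*I ≠ 0, so no factor of (z - 3*I) cancels: the Laurent expansion of f about z = 3*I starts at the power -4, i.e. lim_{z→z₀} (z - z₀)^4 f(z) = 2 + 3*I is finite and nonzero.
So z = 3*I is a pole of order 4.

Final answer: pole of order 4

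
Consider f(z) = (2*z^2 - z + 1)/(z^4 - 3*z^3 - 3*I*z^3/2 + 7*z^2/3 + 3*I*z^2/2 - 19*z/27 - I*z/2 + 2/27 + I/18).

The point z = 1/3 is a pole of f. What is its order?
3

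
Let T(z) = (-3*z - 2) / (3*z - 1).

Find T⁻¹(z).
(z - 2)/(3*z + 3)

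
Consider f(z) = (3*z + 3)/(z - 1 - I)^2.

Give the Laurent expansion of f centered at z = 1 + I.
Put w = z - (1 + I), i.e. z = w + 1 + I. The denominator is w^2, so it suffices to rewrite the numerator in powers of w.

P(z) = 3*z + 3
P(w + 1 + I) = 6 + 3*I + 3*w

Dividing each term by w^2:
  f = (6 + 3*I)/w^2 + 3/w

Substituting back w = z - 1 - I:
  f(z) = (6 + 3*I)/(z - 1 - I)^2 + 3/(z - 1 - I)

The series is finite because the numerator is a polynomial; the negative powers form the principal part, and the coefficient of 1/(z - 1 - I) gives Res(f, 1 + I) = 3.

Final answer: (6 + 3*I)/(z - 1 - I)^2 + 3/(z - 1 - I)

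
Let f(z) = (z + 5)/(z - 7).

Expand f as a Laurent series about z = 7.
12/(z - 7) + 1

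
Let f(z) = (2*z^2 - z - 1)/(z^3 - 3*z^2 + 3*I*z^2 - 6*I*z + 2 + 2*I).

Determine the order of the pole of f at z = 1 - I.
Factor the denominator:
  z^3 - 3*z^2 + 3*I*z^2 - 6*I*z + 2 + 2*I = (z - 1 + I)^3

The numerator P(z) = 2*z^2 - z - 1 has P(1 - I) = -2 - 3*I ≠ 0, so no factor of (z - 1 + I) cancels.
Near z = 1 - I we can therefore write f(z) = g(z)/(z - 1 + I)^3 with g analytic at 1 - I and g(1 - I) ≠ 0 (g is just the numerator).

Hence z = 1 - I is a pole of order 3.

Final answer: 3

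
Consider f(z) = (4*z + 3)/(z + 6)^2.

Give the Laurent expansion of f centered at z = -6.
Put w = z - (-6), i.e. z = w - 6. The denominator is w^2, so it suffices to rewrite the numerator in powers of w.

P(z) = 4*z + 3
P(w - 6) = -21 + 4*w

Dividing each term by w^2:
  f = -21/w^2 + 4/w

Substituting back w = z + 6:
  f(z) = -21/(z + 6)^2 + 4/(z + 6)

The series is finite because the numerator is a polynomial; the negative powers form the principal part, and the coefficient of 1/(z + 6) gives Res(f, -6) = 4.

Final answer: -21/(z + 6)^2 + 4/(z + 6)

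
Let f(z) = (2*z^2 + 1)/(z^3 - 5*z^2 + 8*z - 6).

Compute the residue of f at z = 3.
19/5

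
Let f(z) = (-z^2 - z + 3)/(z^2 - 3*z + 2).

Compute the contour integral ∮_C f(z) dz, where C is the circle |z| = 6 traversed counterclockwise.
By the residue theorem, ∮_C f(z) dz = 2πi · (sum of the residues of f at the poles inside |z| = 6).

The denominator factors as (z - 2)*(z - 1), so the singularities of f are simple poles at z = 2, z = 1.
  |2|² = 4 < 36 = 6², so this pole is inside the contour.
  |1|² = 1 < 36 = 6², so this pole is inside the contour.

With P(z) = -z^2 - z + 3 and Q(z) = z^2 - 3*z + 2, each pole is simple, so Res(f, z₀) = P(z₀)/Q'(z₀) with Q'(z) = 2*z - 3.
  Res(f, 2) = P(2)/Q'(2) = (-3)/(1) = -3
  Res(f, 1) = P(1)/Q'(1) = (1)/(-1) = -1

Sum of residues inside C: -4
∮_C f(z) dz = 2πi · (-4) = -8*I*pi

Final answer: -8*I*pi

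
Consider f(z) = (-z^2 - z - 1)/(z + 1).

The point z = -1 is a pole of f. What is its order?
Factor the denominator:
  z + 1 = (z + 1)

The numerator P(z) = -z^2 - z - 1 has P(-1) = -1 ≠ 0, so no factor of (z + 1) cancels.
Near z = -1 we can therefore write f(z) = g(z)/(z + 1) with g analytic at -1 and g(-1) ≠ 0 (g is just the numerator).

Hence z = -1 is a pole of order 1.

Final answer: 1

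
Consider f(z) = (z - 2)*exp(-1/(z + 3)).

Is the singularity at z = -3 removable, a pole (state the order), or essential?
Let u = z + 3. Then
  e^(-1/u) = Σ_{k≥0} (-1)^k/(k!·u^k) = 1 - 1/u + 1/(2*u^2) - 1/(6*u^3) + ...
which has infinitely many negative powers of u, so exp(-1/(z + 3)) has an essential singularity at z = -3.
The extra factor z - 2 is a nonzero polynomial; if the product had at most a pole at z = -3, dividing by that polynomial would leave exp(-1/(z + 3)) with at most a pole too — contradiction. (Equivalently, the product's Laurent series still has infinitely many negative powers.)
So the singularity is essential.

Final answer: essential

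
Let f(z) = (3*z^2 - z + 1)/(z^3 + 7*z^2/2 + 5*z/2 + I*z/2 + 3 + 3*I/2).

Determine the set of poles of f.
The singularities of f are the zeros of the denominator. Factoring,
  z^3 + 7*z^2/2 + 5*z/2 + I*z/2 + 3 + 3*I/2 = (z + I)*(z + 3)*(z + 1/2 - I)
so the candidates are z = -I, z = -3, z = -1/2 + I.

Check the numerator P(z) = 3*z^2 - z + 1 at each one:
  P(-I) = -2 + I ≠ 0, so z = -I is a (simple) pole.
  P(-3) = 31 ≠ 0, so z = -3 is a (simple) pole.
  P(-1/2 + I) = -3/4 - 4*I ≠ 0, so z = -1/2 + I is a (simple) pole.

Poles of f: {-3, -1/2 + I, -I}

Final answer: {-3, -1/2 + I, -I}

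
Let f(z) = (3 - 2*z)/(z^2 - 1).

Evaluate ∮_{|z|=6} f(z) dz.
By the residue theorem, ∮_C f(z) dz = 2πi · (sum of the residues of f at the poles inside |z| = 6).

The denominator factors as (z + 1)*(z - 1), so the singularities of f are simple poles at z = -1, z = 1.
  |-1|² = 1 < 36 = 6², so this pole is inside the contour.
  |1|² = 1 < 36 = 6², so this pole is inside the contour.

With P(z) = 3 - 2*z and Q(z) = z^2 - 1, each pole is simple, so Res(f, z₀) = P(z₀)/Q'(z₀) with Q'(z) = 2*z.
  Res(f, -1) = P(-1)/Q'(-1) = (5)/(-2) = -5/2
  Res(f, 1) = P(1)/Q'(1) = (1)/(2) = 1/2

Sum of residues inside C: -2
∮_C f(z) dz = 2πi · (-2) = -4*I*pi

Final answer: -4*I*pi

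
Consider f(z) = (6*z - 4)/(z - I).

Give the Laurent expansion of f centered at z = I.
Put w = z - (I), i.e. z = w + I. The denominator is w, so it suffices to rewrite the numerator in powers of w.

P(z) = 6*z - 4
P(w + I) = -4 + 6*I + 6*w

Dividing each term by w:
  f = (-4 + 6*I)/w + 6

Substituting back w = z - I:
  f(z) = (-4 + 6*I)/(z - I) + 6

The series is finite because the numerator is a polynomial; the negative powers form the principal part, and the coefficient of 1/(z - I) gives Res(f, I) = -4 + 6*I.

Final answer: (-4 + 6*I)/(z - I) + 6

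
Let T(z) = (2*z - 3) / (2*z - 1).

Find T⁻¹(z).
Set w = T(z) = (2*z - 3) / (2*z - 1) and solve for z:
  w*(2*z - 1) = 2*z - 3
  -w + z*(2*w - 2) + 3 = 0
  z*(2*w - 2) = w - 3
  z = (3 - w)/(2 - 2*w)
Renaming the variable, T⁻¹(z) = (-z + 3)/(-2*z + 2) = (z - 3)/(2*z - 2).
(Check: ad - bc = 4 ≠ 0, so T is invertible.)

Final answer: (z - 3)/(2*z - 2)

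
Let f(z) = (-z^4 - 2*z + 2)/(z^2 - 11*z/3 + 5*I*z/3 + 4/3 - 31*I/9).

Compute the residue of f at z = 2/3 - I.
Write f(z) = P(z)/Q(z) with P(z) = -z^4 - 2*z + 2 and Q(z) = z^2 - 11*z/3 + 5*I*z/3 + 4/3 - 31*I/9.
The denominator factors as Q(z) = (z - 2/3 + I)*(z - 3 + 2*I/3), so z = 2/3 - I is a simple zero of Q and P is analytic there; z = 2/3 - I is therefore a simple pole and
  Res(f, z₀) = P(z₀)/Q'(z₀).

Q'(z) = 2*z - 11/3 + 5*I/3, so Q'(2/3 - I) = -7/3 - I/3.
P(2/3 - I) = 173/81 + 14*I/27.

Res(f, 2/3 - I) = (173/81 + 14*I/27)/(-7/3 - I/3) = -1253/1350 - 121*I/1350

Final answer: -1253/1350 - 121*I/1350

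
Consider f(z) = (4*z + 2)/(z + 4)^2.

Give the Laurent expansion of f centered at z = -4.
Put w = z - (-4), i.e. z = w - 4. The denominator is w^2, so it suffices to rewrite the numerator in powers of w.

P(z) = 4*z + 2
P(w - 4) = -14 + 4*w

Dividing each term by w^2:
  f = -14/w^2 + 4/w

Substituting back w = z + 4:
  f(z) = -14/(z + 4)^2 + 4/(z + 4)

The series is finite because the numerator is a polynomial; the negative powers form the principal part, and the coefficient of 1/(z + 4) gives Res(f, -4) = 4.

Final answer: -14/(z + 4)^2 + 4/(z + 4)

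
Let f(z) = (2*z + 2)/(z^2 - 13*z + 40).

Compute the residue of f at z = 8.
Write f(z) = P(z)/Q(z) with P(z) = 2*z + 2 and Q(z) = z^2 - 13*z + 40.
The denominator factors as Q(z) = (z - 8)*(z - 5), so z = 8 is a simple zero of Q and P is analytic there; z = 8 is therefore a simple pole and
  Res(f, z₀) = P(z₀)/Q'(z₀).

Q'(z) = 2*z - 13, so Q'(8) = 3.
P(8) = 18.

Res(f, 8) = (18)/(3) = 6

Final answer: 6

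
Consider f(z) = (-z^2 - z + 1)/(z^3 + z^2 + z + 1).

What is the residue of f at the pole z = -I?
Write f(z) = P(z)/Q(z) with P(z) = -z^2 - z + 1 and Q(z) = z^3 + z^2 + z + 1.
The denominator factors as Q(z) = (z + I)*(z + 1)*(z - I), so z = -I is a simple zero of Q and P is analytic there; z = -I is therefore a simple pole and
  Res(f, z₀) = P(z₀)/Q'(z₀).

Q'(z) = 3*z^2 + 2*z + 1, so Q'(-I) = -2 - 2*I.
P(-I) = 2 + I.

Res(f, -I) = (2 + I)/(-2 - 2*I) = -3/4 + I/4

Final answer: -3/4 + I/4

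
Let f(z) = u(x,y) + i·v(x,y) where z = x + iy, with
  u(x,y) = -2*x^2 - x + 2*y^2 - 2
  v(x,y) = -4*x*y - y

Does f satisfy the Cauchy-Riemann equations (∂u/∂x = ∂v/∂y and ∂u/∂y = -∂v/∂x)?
∂u/∂x = -4*x - 1
∂v/∂y = -4*x - 1
∂u/∂y = 4*y
∂v/∂x = -4*y
∂u/∂x = ∂v/∂y and ∂u/∂y = -∂v/∂x hold identically; f is analytic.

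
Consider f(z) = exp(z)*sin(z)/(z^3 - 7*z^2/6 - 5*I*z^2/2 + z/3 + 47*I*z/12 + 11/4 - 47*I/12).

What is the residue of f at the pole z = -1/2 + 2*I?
(-2/145 - 34*I/145)*exp(-1/2 + 2*I)*sin(1/2 - 2*I)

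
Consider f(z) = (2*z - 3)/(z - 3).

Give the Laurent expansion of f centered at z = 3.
Put w = z - (3), i.e. z = w + 3. The denominator is w, so it suffices to rewrite the numerator in powers of w.

P(z) = 2*z - 3
P(w + 3) = 3 + 2*w

Dividing each term by w:
  f = 3/w + 2

Substituting back w = z - 3:
  f(z) = 3/(z - 3) + 2

The series is finite because the numerator is a polynomial; the negative powers form the principal part, and the coefficient of 1/(z - 3) gives Res(f, 3) = 3.

Final answer: 3/(z - 3) + 2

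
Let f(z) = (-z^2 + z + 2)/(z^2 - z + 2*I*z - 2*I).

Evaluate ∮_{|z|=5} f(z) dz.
By the residue theorem, ∮_C f(z) dz = 2πi · (sum of the residues of f at the poles inside |z| = 5).

The denominator factors as (z - 1)*(z + 2*I), so the singularities of f are simple poles at z = 1, z = -2*I.
  |1|² = 1 < 25 = 5², so this pole is inside the contour.
  |-2*I|² = 4 < 25 = 5², so this pole is inside the contour.

With P(z) = -z^2 + z + 2 and Q(z) = z^2 - z + 2*I*z - 2*I, each pole is simple, so Res(f, z₀) = P(z₀)/Q'(z₀) with Q'(z) = 2*z - 1 + 2*I.
  Res(f, 1) = P(1)/Q'(1) = (2)/(1 + 2*I) = 2/5 - 4*I/5
  Res(f, -2*I) = P(-2*I)/Q'(-2*I) = (6 - 2*I)/(-1 - 2*I) = -2/5 + 14*I/5

Sum of residues inside C: 2*I
∮_C f(z) dz = 2πi · (2*I) = -4*pi

Final answer: -4*pi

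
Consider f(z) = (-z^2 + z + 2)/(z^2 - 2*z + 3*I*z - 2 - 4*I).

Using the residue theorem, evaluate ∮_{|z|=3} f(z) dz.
By the residue theorem, ∮_C f(z) dz = 2πi · (sum of the residues of f at the poles inside |z| = 3).

The denominator factors as (z + 2*I)*(z - 2 + I), so the singularities of f are simple poles at z = -2*I, z = 2 - I.
  |-2*I|² = 4 < 9 = 3², so this pole is inside the contour.
  |2 - I|² = 5 < 9 = 3², so this pole is inside the contour.

With P(z) = -z^2 + z + 2 and Q(z) = z^2 - 2*z + 3*I*z - 2 - 4*I, each pole is simple, so Res(f, z₀) = P(z₀)/Q'(z₀) with Q'(z) = 2*z - 2 + 3*I.
  Res(f, -2*I) = P(-2*I)/Q'(-2*I) = (6 - 2*I)/(-2 - I) = -2 + 2*I
  Res(f, 2 - I) = P(2 - I)/Q'(2 - I) = (1 + 3*I)/(2 + I) = 1 + I

Sum of residues inside C: -1 + 3*I
∮_C f(z) dz = 2πi · (-1 + 3*I) = pi*(-6 - 2*I)

Final answer: pi*(-6 - 2*I)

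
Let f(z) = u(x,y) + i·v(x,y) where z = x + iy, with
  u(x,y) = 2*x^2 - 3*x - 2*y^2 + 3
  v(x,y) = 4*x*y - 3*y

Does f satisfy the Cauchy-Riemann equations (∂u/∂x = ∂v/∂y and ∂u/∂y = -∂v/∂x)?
∂u/∂x = 4*x - 3
∂v/∂y = 4*x - 3
∂u/∂y = -4*y
∂v/∂x = 4*y
∂u/∂x = ∂v/∂y and ∂u/∂y = -∂v/∂x hold identically; f is analytic.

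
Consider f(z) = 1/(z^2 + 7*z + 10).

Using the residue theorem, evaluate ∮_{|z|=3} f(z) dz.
By the residue theorem, ∮_C f(z) dz = 2πi · (sum of the residues of f at the poles inside |z| = 3).

The denominator factors as (z + 5)*(z + 2), so the singularities of f are simple poles at z = -5, z = -2.
  |-5|² = 25 > 9 = 3², so this pole is outside the contour.
  |-2|² = 4 < 9 = 3², so this pole is inside the contour.

With P(z) = 1 and Q(z) = z^2 + 7*z + 10, each pole is simple, so Res(f, z₀) = P(z₀)/Q'(z₀) with Q'(z) = 2*z + 7.
  Res(f, -2) = P(-2)/Q'(-2) = (1)/(3) = 1/3

∮_C f(z) dz = 2πi · (1/3) = 2*I*pi/3

Final answer: 2*I*pi/3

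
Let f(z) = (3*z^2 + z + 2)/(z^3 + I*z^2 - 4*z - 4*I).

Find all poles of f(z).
{-2, -I, 2}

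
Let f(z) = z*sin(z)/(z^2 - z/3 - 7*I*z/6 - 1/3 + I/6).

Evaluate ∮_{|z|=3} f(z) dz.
By the residue theorem, ∮_C f(z) dz = 2πi · (sum of the residues of f at the poles inside |z| = 3).

The denominator factors as (z - 1/3 - 2*I/3)*(z - I/2), so the singularities of f are simple poles at z = 1/3 + 2*I/3, z = I/2.
  |1/3 + 2*I/3|² = 5/9 < 9 = 3², so this pole is inside the contour.
  |I/2|² = 1/4 < 9 = 3², so this pole is inside the contour.

With P(z) = z*sin(z) and Q(z) = z^2 - z/3 - 7*I*z/6 - 1/3 + I/6, each pole is simple, so Res(f, z₀) = P(z₀)/Q'(z₀) with Q'(z) = 2*z - 1/3 - 7*I/6.
  Res(f, 1/3 + 2*I/3) = P(1/3 + 2*I/3)/Q'(1/3 + 2*I/3) = ((1/3 + 2*I/3)*sin(1/3 + 2*I/3))/(1/3 + I/6) = (8/5 + 6*I/5)*sin(1/3 + 2*I/3)
  Res(f, I/2) = P(I/2)/Q'(I/2) = (-sinh(1/2)/2)/(-1/3 - I/6) = (6/5 - 3*I/5)*sinh(1/2)

Sum of residues inside C: (6/5 - 3*I/5)*sinh(1/2) + (8/5 + 6*I/5)*sin(1/3 + 2*I/3)
∮_C f(z) dz = 2πi · ((6/5 - 3*I/5)*sinh(1/2) + (8/5 + 6*I/5)*sin(1/3 + 2*I/3)) = pi*(-12/5 + 16*I/5)*sin(1/3 + 2*I/3) + pi*(6/5 + 12*I/5)*sinh(1/2)

Final answer: pi*(-12/5 + 16*I/5)*sin(1/3 + 2*I/3) + pi*(6/5 + 12*I/5)*sinh(1/2)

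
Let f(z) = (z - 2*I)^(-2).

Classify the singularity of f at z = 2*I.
pole of order 2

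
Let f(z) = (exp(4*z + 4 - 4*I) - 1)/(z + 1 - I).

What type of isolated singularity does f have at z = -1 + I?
Let u = z + 1 - I. The exponent is 4*z + 4 - 4*I = 4u, so
  f = (e^(4u) - 1)/u = ((4u) + (4u)^2/2 + (4u)^3/6 + ...)/u = 4 + (8)*u + (32/3)*u^2 + ...
The Laurent expansion about u = 0 has no negative powers; equivalently lim_{z→-1 + I} f(z) = 4 exists and is finite.
So the singularity is removable.

Final answer: removable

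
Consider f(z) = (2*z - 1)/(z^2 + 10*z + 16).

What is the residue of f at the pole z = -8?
Write f(z) = P(z)/Q(z) with P(z) = 2*z - 1 and Q(z) = z^2 + 10*z + 16.
The denominator factors as Q(z) = (z + 2)*(z + 8), so z = -8 is a simple zero of Q and P is analytic there; z = -8 is therefore a simple pole and
  Res(f, z₀) = P(z₀)/Q'(z₀).

Q'(z) = 2*z + 10, so Q'(-8) = -6.
P(-8) = -17.

Res(f, -8) = (-17)/(-6) = 17/6

Final answer: 17/6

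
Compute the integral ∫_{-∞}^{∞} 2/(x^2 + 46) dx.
sqrt(46)*pi/23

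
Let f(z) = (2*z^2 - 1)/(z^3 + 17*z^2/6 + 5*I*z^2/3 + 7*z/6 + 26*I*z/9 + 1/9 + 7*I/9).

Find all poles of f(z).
The singularities of f are the zeros of the denominator. Factoring,
  z^3 + 17*z^2/6 + 5*I*z^2/3 + 7*z/6 + 26*I*z/9 + 1/9 + 7*I/9 = (z + 1/2 + I)*(z + 2 + 2*I/3)*(z + 1/3)
so the candidates are z = -1/2 - I, z = -2 - 2*I/3, z = -1/3.

Check the numerator P(z) = 2*z^2 - 1 at each one:
  P(-1/2 - I) = -5/2 + 2*I ≠ 0, so z = -1/2 - I is a (simple) pole.
  P(-2 - 2*I/3) = 55/9 + 16*I/3 ≠ 0, so z = -2 - 2*I/3 is a (simple) pole.
  P(-1/3) = -7/9 ≠ 0, so z = -1/3 is a (simple) pole.

Poles of f: {-2 - 2*I/3, -1/2 - I, -1/3}

Final answer: {-2 - 2*I/3, -1/2 - I, -1/3}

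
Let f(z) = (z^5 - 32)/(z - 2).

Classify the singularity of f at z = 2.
The numerator vanishes at z = 2 ((2)^5 = 32), so it is divisible by z - 2:
  z^5 - 32 = (z - 2)*(z^4 + 2*z^3 + 4*z^2 + 8*z + 16)
Hence for z ≠ 2, f(z) = z^4 + 2*z^3 + 4*z^2 + 8*z + 16, a polynomial, and lim_{z→2} f(z) = 80 is finite.
So the singularity is removable.

Final answer: removable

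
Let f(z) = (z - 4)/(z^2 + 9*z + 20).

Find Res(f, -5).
9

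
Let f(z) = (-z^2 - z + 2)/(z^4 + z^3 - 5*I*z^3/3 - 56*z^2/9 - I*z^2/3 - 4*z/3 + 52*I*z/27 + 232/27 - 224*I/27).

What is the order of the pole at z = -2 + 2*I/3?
2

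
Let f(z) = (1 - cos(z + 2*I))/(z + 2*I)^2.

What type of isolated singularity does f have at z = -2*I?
Let u = z + 2*I. The argument of cos is z + 2*I = u, so
  f = (1 - cos(u))/u^2 = ((u)^2/2 - (u)^4/24 + ...)/u^2 = 1/2 - (1/24)*u^2 + ...
The Laurent expansion about u = 0 has no negative powers; equivalently lim_{z→-2*I} f(z) = 1/2 exists and is finite.
So the singularity is removable.

Final answer: removable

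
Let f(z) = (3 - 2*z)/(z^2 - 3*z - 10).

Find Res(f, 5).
Write f(z) = P(z)/Q(z) with P(z) = 3 - 2*z and Q(z) = z^2 - 3*z - 10.
The denominator factors as Q(z) = (z + 2)*(z - 5), so z = 5 is a simple zero of Q and P is analytic there; z = 5 is therefore a simple pole and
  Res(f, z₀) = P(z₀)/Q'(z₀).

Q'(z) = 2*z - 3, so Q'(5) = 7.
P(5) = -7.

Res(f, 5) = (-7)/(7) = -1

Final answer: -1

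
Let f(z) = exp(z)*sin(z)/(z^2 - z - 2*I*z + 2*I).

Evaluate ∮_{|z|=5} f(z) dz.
By the residue theorem, ∮_C f(z) dz = 2πi · (sum of the residues of f at the poles inside |z| = 5).

The denominator factors as (z - 1)*(z - 2*I), so the singularities of f are simple poles at z = 1, z = 2*I.
  |1|² = 1 < 25 = 5², so this pole is inside the contour.
  |2*I|² = 4 < 25 = 5², so this pole is inside the contour.

With P(z) = exp(z)*sin(z) and Q(z) = z^2 - z - 2*I*z + 2*I, each pole is simple, so Res(f, z₀) = P(z₀)/Q'(z₀) with Q'(z) = 2*z - 1 - 2*I.
  Res(f, 1) = P(1)/Q'(1) = (exp(1)*sin(1))/(1 - 2*I) = exp(1)*(1/5 + 2*I/5)*sin(1)
  Res(f, 2*I) = P(2*I)/Q'(2*I) = (I*exp(2*I)*sinh(2))/(-1 + 2*I) = (2/5 - I/5)*exp(2*I)*sinh(2)

Sum of residues inside C: exp(1)*(1/5 + 2*I/5)*sin(1) + (2/5 - I/5)*exp(2*I)*sinh(2)
∮_C f(z) dz = 2πi · (exp(1)*(1/5 + 2*I/5)*sin(1) + (2/5 - I/5)*exp(2*I)*sinh(2)) = pi*(2/5 + 4*I/5)*exp(2*I)*sinh(2) + exp(1)*pi*(-4/5 + 2*I/5)*sin(1)

Final answer: pi*(2/5 + 4*I/5)*exp(2*I)*sinh(2) + exp(1)*pi*(-4/5 + 2*I/5)*sin(1)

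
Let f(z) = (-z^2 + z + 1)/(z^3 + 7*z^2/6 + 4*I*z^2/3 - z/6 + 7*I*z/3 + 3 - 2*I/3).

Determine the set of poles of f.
{-2, 1/3 + 2*I/3, 1/2 - 2*I}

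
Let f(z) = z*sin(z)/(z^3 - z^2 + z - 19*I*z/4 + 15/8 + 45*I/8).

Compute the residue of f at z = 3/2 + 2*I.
(61/1105 - 227*I/1105)*sin(3/2 + 2*I)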